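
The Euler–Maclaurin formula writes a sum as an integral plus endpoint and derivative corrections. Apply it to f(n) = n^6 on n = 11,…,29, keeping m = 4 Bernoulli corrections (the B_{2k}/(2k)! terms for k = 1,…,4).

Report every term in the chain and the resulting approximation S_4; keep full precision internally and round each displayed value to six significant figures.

∫_11^29 x^6 dx evaluates to 2.46148e+09.
½[f(11) + f(29)] = ½[1.77156e+06 + 5.94823e+08] = 2.98297e+08.
So far: 2.75978e+09.
Order-1 term: 1/12 · (1.23067e+08 − 966306) = 1.01750e+07.
After k=1: 2.76996e+09.
Order-2 term: −1/720 · (2.92668e+06 − 159720) = -3843.00.
After k=2: 2.76995e+09.
Order-3 term: 1/30240 · (20880.0 − 7920.00) = 0.428571.
After k=3: 2.76995e+09.
Order-4 term: −1/1209600 · (0.00000 − 0.00000) = 0.00000.

S_4 ≈ 2.76995e+09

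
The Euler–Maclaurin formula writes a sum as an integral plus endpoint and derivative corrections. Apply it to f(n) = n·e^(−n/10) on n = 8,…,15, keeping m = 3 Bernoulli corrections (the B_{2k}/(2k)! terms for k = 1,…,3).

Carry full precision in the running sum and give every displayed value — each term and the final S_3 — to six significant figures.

Integral: ∫_8^15 x·e^(−x/10) dx = 25.0967.
Endpoint term: (f(8) + f(15))/2 = (3.59463 + 3.34695)/2 = 3.47079.
So far: 28.5675.
Order-1 term: 1/12 · (-0.111565 − 0.0898658) = -0.0167859.
Partial sum through k=1: 28.5507.
Order-2 term: −1/720 · (0.00334695 − 0.00988524) = 9.08095e-06.
Partial sum through k=2: 28.5507.
Order-3 term: 1/30240 · (7.80956e-05 − 0.000188718) = -3.65816e-09.

S_3 ≈ 28.5507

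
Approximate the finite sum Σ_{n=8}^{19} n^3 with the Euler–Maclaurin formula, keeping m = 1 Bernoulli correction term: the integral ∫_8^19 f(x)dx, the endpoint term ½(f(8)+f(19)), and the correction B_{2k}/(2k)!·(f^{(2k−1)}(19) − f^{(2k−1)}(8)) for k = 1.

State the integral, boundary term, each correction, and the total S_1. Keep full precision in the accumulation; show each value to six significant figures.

Integral: ∫_8^19 x^3 dx = 31556.2.
½[f(8) + f(19)] = ½[512.000 + 6859.00] = 3685.50.
Integral + boundary = 35241.8.
Order-1 term: 1/12 · (1083.00 − 192.000) = 74.2500.

S_1 ≈ 35316.0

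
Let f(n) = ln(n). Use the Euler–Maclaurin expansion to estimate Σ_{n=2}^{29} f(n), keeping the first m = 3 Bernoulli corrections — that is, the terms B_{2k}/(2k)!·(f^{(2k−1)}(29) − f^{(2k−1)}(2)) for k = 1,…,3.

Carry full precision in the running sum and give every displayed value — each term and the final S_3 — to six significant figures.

The integral term ∫_2^29 ln(x) dx = 69.2653.
Boundary: ½(f(2) + f(29)) = ½(0.693147 + 3.36730) = 2.03022.
Running total after boundary: 71.2955.
Correction k=1: B_{2}/2! · (f^{(1)}(29) − f^{(1)}(2)) = 1/12 · (0.0344828 − 0.500000) = -0.0387931.
Partial sum through k=1: 71.2567.
Correction k=2: B_{4}/4! · (f^{(3)}(29) − f^{(3)}(2)) = −1/720 · (8.20042e-05 − 0.250000) = 0.000347108.
Partial sum through k=2: 71.2571.
Correction k=3: B_{6}/6! · (f^{(5)}(29) − f^{(5)}(2)) = 1/30240 · (1.17010e-06 − 0.750000) = -2.48015e-05.

S_3 ≈ 71.2570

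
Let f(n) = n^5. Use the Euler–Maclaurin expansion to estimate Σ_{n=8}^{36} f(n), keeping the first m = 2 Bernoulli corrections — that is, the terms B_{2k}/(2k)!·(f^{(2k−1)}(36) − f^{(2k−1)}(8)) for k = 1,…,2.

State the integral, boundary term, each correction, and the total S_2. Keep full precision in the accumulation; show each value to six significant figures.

S_2 ≈ 3.93701e+08

Integral: ∫_8^36 x^5 dx = 3.62753e+08.
Boundary: ½(f(8) + f(36)) = ½(32768.0 + 6.04662e+07) = 3.02495e+07.
So far: 3.93003e+08.
Order-1 term: 1/12 · (8.39808e+06 − 20480.0) = 698133.
Running total after k=1: 3.93701e+08.
Order-2 term: −1/720 · (77760.0 − 3840.00) = -102.667.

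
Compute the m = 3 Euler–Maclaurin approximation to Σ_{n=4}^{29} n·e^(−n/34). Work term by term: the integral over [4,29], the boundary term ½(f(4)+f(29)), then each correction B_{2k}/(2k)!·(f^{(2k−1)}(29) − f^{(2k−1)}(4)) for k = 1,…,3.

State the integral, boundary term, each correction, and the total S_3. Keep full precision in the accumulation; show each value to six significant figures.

Integral: ∫_4^29 x·e^(−x/34) dx = 235.767.
Boundary: ½(f(4) + f(29)) = ½(3.55604 + 12.3586) = 7.95733.
Running total after boundary: 243.724.
Order-1 term: 1/12 · (0.0626705 − 0.784420) = -0.0601458.
After k=1: 243.664.
Order-2 term: −1/720 · (0.000791514 − 0.00221664) = 1.97935e-06.
After k=2: 243.664.
Order-3 term: 1/30240 · (1.32250e-06 − 3.24803e-06) = -6.36748e-11.

S_3 ≈ 243.664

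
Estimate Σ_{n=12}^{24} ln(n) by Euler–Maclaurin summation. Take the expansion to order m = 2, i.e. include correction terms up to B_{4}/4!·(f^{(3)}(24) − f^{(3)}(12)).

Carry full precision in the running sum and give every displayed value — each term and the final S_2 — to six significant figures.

∫_12^24 ln(x) dx evaluates to 34.4544.
Endpoint term: (f(12) + f(24))/2 = (2.48491 + 3.17805)/2 = 2.83148.
Integral + boundary = 37.2859.
Correction k=1: B_{2}/2! · (f^{(1)}(24) − f^{(1)}(12)) = 1/12 · (0.0416667 − 0.0833333) = -0.00347222.
After k=1: 37.2824.
Correction k=2: B_{4}/4! · (f^{(3)}(24) − f^{(3)}(12)) = −1/720 · (0.000144676 − 0.00115741) = 1.40657e-06.

S_2 ≈ 37.2824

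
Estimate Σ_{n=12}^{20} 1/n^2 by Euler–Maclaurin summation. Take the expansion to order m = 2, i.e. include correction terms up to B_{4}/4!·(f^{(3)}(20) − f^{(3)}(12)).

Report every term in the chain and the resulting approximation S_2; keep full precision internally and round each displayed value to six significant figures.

Integral: ∫_12^20 1/x^2 dx = 0.0333333.
½[f(12) + f(20)] = ½[0.00694444 + 0.00250000] = 0.00472222.
So far: 0.0380556.
k=1: B_{2}/(2)! × [f^{(1)}(20) − f^{(1)}(12)] = 1/12 × (-0.000250000 − (-0.00115741)) = 7.56173e-05.
After k=1: 0.0381312.
k=2: B_{4}/(4)! × [f^{(3)}(20) − f^{(3)}(12)] = −1/720 × (-7.50000e-06 − (-9.64506e-05)) = -1.23543e-07.

S_2 ≈ 0.0381310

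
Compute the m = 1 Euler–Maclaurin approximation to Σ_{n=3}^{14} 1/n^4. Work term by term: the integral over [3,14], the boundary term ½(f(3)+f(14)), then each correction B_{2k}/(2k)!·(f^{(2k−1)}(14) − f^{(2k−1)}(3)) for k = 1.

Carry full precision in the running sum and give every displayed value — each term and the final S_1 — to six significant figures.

The integral term ∫_3^14 1/x^4 dx = 0.0122242.
½[f(3) + f(14)] = ½[0.0123457 + 2.60308e-05] = 0.00618585.
Running total after boundary: 0.0184101.
Order-1 term: 1/12 · (-7.43738e-06 − (-0.0164609)) = 0.00137112.

S_1 ≈ 0.0197812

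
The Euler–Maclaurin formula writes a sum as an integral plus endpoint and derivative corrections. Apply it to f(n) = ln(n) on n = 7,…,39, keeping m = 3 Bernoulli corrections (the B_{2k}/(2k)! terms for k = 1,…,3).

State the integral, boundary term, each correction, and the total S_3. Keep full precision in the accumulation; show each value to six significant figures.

S_3 ≈ 100.053

The integral term ∫_7^39 ln(x) dx = 97.2575.
Endpoint term: (f(7) + f(39))/2 = (1.94591 + 3.66356)/2 = 2.80474.
Running total after boundary: 100.062.
Correction k=1: B_{2}/2! · (f^{(1)}(39) − f^{(1)}(7)) = 1/12 · (0.0256410 − 0.142857) = -0.00976801.
Partial sum through k=1: 100.053.
Correction k=2: B_{4}/4! · (f^{(3)}(39) − f^{(3)}(7)) = −1/720 · (3.37160e-05 − 0.00583090) = 8.05165e-06.
Partial sum through k=2: 100.053.
Correction k=3: B_{6}/6! · (f^{(5)}(39) − f^{(5)}(7)) = 1/30240 · (2.66004e-07 − 0.00142798) = -4.72126e-08.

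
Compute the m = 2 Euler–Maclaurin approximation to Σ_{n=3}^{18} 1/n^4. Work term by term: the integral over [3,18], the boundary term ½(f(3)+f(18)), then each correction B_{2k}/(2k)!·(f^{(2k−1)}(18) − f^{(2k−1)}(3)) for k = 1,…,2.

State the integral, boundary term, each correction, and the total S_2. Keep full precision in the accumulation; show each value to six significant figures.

The integral term ∫_3^18 1/x^4 dx = 0.0122885.
½[f(3) + f(18)] = ½[0.0123457 + 9.52599e-06] = 0.00617760.
So far: 0.0184661.
k=1: B_{2}/(2)! × [f^{(1)}(18) − f^{(1)}(3)] = 1/12 × (-2.11689e-06 − (-0.0164609)) = 0.00137157.
After k=1: 0.0198377.
k=2: B_{4}/(4)! × [f^{(3)}(18) − f^{(3)}(3)] = −1/720 × (-1.96008e-07 − (-0.0548697)) = -7.62076e-05.

S_2 ≈ 0.0197615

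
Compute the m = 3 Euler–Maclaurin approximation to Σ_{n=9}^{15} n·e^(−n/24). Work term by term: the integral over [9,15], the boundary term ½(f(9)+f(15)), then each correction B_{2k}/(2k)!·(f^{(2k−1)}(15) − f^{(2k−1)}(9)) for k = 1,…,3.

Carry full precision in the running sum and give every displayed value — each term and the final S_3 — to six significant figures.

∫_9^15 x·e^(−x/24) dx evaluates to 43.3284.
Endpoint term: (f(9) + f(15))/2 = (6.18560 + 8.02892)/2 = 7.10726.
So far: 50.4357.
Order-1 term: 1/12 · (0.200723 − 0.429556) = -0.0190694.
Running total after k=1: 50.4166.
Order-2 term: −1/720 · (0.00220702 − 0.00313218) = 1.28494e-06.
Running total after k=2: 50.4166.
Order-3 term: 1/30240 · (7.05828e-06 − 9.58090e-06) = -8.34199e-11.

S_3 ≈ 50.4166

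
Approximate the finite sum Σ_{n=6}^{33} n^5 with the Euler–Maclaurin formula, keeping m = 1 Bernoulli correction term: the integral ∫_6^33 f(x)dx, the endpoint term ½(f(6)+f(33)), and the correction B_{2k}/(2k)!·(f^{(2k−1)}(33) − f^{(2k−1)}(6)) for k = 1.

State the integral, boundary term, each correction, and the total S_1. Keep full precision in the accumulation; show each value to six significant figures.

Integral: ∫_6^33 x^5 dx = 2.15237e+08.
Endpoint term: (f(6) + f(33))/2 = (7776.00 + 3.91354e+07)/2 = 1.95716e+07.
So far: 2.34808e+08.
Order-1 term: 1/12 · (5.92960e+06 − 6480.00) = 493594.

S_1 ≈ 2.35302e+08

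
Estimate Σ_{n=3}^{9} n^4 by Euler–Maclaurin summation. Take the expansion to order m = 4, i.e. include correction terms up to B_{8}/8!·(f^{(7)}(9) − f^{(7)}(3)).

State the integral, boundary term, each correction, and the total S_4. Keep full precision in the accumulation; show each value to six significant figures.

S_4 ≈ 15316.0

∫_3^9 x^4 dx evaluates to 11761.2.
Boundary: ½(f(3) + f(9)) = ½(81.0000 + 6561.00) = 3321.00.
So far: 15082.2.
Correction k=1: B_{2}/2! · (f^{(1)}(9) − f^{(1)}(3)) = 1/12 · (2916.00 − 108.000) = 234.000.
Partial sum through k=1: 15316.2.
Correction k=2: B_{4}/4! · (f^{(3)}(9) − f^{(3)}(3)) = −1/720 · (216.000 − 72.0000) = -0.200000.
Partial sum through k=2: 15316.0.
Correction k=3: B_{6}/6! · (f^{(5)}(9) − f^{(5)}(3)) = 1/30240 · (0.00000 − 0.00000) = 0.00000.
Partial sum through k=3: 15316.0.
Correction k=4: B_{8}/8! · (f^{(7)}(9) − f^{(7)}(3)) = −1/1209600 · (0.00000 − 0.00000) = 0.00000.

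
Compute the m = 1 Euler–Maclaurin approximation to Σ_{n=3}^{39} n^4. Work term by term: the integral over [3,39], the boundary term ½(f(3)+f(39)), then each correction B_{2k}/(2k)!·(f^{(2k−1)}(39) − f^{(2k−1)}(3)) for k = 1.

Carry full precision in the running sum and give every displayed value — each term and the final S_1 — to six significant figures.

S_1 ≈ 1.92213e+07

Integral: ∫_3^39 x^4 dx = 1.80448e+07.
Endpoint term: (f(3) + f(39))/2 = (81.0000 + 2.31344e+06)/2 = 1.15676e+06.
Integral + boundary = 1.92016e+07.
k=1: B_{2}/(2)! × [f^{(1)}(39) − f^{(1)}(3)] = 1/12 × (237276 − 108.000) = 19764.0.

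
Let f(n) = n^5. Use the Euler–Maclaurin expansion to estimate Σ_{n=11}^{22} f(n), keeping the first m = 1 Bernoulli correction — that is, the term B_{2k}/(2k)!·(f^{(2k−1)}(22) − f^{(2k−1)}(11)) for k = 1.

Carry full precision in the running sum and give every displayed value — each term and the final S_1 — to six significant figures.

S_1 ≈ 2.13502e+07

∫_11^22 x^5 dx evaluates to 1.86014e+07.
½[f(11) + f(22)] = ½[161051 + 5.15363e+06] = 2.65734e+06.
Running total after boundary: 2.12587e+07.
Order-1 term: 1/12 · (1.17128e+06 − 73205.0) = 91506.2.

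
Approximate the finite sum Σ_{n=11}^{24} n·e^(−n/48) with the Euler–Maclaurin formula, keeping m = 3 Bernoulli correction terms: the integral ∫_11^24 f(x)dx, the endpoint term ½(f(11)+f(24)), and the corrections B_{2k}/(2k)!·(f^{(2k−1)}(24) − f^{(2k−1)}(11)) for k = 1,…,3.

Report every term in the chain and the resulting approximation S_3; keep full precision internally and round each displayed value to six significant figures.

∫_11^24 x·e^(−x/48) dx evaluates to 155.825.
½[f(11) + f(24)] = ½[8.74716 + 14.5567] = 11.6519.
Integral + boundary = 167.477.
k=1: B_{2}/(2)! × [f^{(1)}(24) − f^{(1)}(11)] = 1/12 × (0.303265 − 0.612964) = -0.0258082.
Running total after k=1: 167.451.
k=2: B_{4}/(4)! × [f^{(3)}(24) − f^{(3)}(11)] = −1/720 × (0.000658128 − 0.000956318) = 4.14152e-07.
Running total after k=2: 167.451.
k=3: B_{6}/(6)! × [f^{(5)}(24) − f^{(5)}(11)] = 1/30240 × (5.14162e-07 − 7.14667e-07) = -6.63043e-12.

S_3 ≈ 167.451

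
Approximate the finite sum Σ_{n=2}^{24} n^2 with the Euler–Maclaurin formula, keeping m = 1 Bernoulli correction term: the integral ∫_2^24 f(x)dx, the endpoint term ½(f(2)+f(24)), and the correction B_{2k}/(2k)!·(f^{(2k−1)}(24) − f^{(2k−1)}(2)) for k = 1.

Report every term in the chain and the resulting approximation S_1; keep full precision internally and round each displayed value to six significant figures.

S_1 ≈ 4899.00

The integral term ∫_2^24 x^2 dx = 4605.33.
Boundary: ½(f(2) + f(24)) = ½(4.00000 + 576.000) = 290.000.
Integral + boundary = 4895.33.
Order-1 term: 1/12 · (48.0000 − 4.00000) = 3.66667.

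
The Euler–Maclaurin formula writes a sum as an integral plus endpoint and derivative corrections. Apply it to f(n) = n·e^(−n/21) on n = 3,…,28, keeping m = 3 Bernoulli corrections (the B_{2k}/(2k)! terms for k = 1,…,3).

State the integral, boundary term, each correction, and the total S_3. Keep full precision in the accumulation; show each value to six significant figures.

S_3 ≈ 170.586

∫_3^28 x·e^(−x/21) dx evaluates to 165.665.
½[f(3) + f(28)] = ½[2.60063 + 7.38072] = 4.99068.
So far: 170.656.
Correction k=1: B_{2}/2! · (f^{(1)}(28) − f^{(1)}(3)) = 1/12 · (-0.0878657 − 0.743038) = -0.0692420.
After k=1: 170.586.
Correction k=2: B_{4}/4! · (f^{(3)}(28) − f^{(3)}(3)) = −1/720 · (0.000996210 − 0.00561631) = 6.41681e-06.
After k=2: 170.586.
Correction k=3: B_{6}/6! · (f^{(5)}(28) − f^{(5)}(3)) = 1/30240 · (4.96975e-06 − 2.16502e-05) = -5.51602e-10.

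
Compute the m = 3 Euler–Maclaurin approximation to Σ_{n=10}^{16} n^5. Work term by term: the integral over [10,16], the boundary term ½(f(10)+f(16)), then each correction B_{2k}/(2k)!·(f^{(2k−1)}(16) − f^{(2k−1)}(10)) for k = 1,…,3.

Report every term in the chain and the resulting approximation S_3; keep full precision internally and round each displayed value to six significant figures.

S_3 ≈ 3.22695e+06

∫_10^16 x^5 dx evaluates to 2.62954e+06.
Boundary: ½(f(10) + f(16)) = ½(100000 + 1.04858e+06) = 574288.
So far: 3.20382e+06.
k=1: B_{2}/(2)! × [f^{(1)}(16) − f^{(1)}(10)] = 1/12 × (327680 − 50000.0) = 23140.0.
Partial sum through k=1: 3.22696e+06.
k=2: B_{4}/(4)! × [f^{(3)}(16) − f^{(3)}(10)] = −1/720 × (15360.0 − 6000.00) = -13.0000.
Partial sum through k=2: 3.22695e+06.
k=3: B_{6}/(6)! × [f^{(5)}(16) − f^{(5)}(10)] = 1/30240 × (120.000 − 120.000) = 0.00000.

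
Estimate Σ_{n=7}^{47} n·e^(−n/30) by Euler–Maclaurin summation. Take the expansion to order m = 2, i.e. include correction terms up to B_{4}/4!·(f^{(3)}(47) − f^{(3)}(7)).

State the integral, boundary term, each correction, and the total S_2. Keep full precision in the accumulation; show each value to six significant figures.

∫_7^47 x·e^(−x/30) dx evaluates to 396.808.
Endpoint term: (f(7) + f(47))/2 = (5.54323 + 9.81077)/2 = 7.67700.
Integral + boundary = 404.485.
Order-1 term: 1/12 · (-0.118286 − 0.607115) = -0.0604501.
Running total after k=1: 404.425.
Order-2 term: −1/720 · (0.000332437 − 0.00243433) = 2.91929e-06.

S_2 ≈ 404.425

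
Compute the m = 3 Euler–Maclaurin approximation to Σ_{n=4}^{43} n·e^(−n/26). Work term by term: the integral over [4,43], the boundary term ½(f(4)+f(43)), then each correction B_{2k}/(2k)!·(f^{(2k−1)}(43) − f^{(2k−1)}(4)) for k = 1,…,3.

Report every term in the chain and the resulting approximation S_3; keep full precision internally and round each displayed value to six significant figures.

The integral term ∫_4^43 x·e^(−x/26) dx = 325.560.
Endpoint term: (f(4) + f(43))/2 = (3.42962 + 8.22644)/2 = 5.82803.
Running total after boundary: 331.388.
k=1: B_{2}/(2)! × [f^{(1)}(43) − f^{(1)}(4)] = 1/12 × (-0.125089 − 0.725496) = -0.0708821.
Running total after k=1: 331.317.
k=2: B_{4}/(4)! × [f^{(3)}(43) − f^{(3)}(4)] = −1/720 × (0.000380971 − 0.00360992) = 4.48465e-06.
Running total after k=2: 331.317.
k=3: B_{6}/(6)! × [f^{(5)}(43) − f^{(5)}(4)] = 1/30240 × (1.40086e-06 − 9.09262e-06) = -2.54357e-10.

S_3 ≈ 331.317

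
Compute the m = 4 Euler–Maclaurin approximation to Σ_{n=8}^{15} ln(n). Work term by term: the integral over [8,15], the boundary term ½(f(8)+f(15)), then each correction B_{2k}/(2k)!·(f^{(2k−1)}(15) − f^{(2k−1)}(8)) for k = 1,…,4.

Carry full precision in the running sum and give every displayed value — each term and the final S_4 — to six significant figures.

The integral term ∫_8^15 ln(x) dx = 16.9852.
Boundary: ½(f(8) + f(15)) = ½(2.07944 + 2.70805) = 2.39375.
So far: 19.3790.
Correction k=1: B_{2}/2! · (f^{(1)}(15) − f^{(1)}(8)) = 1/12 · (0.0666667 − 0.125000) = -0.00486111.
Partial sum through k=1: 19.3741.
Correction k=2: B_{4}/4! · (f^{(3)}(15) − f^{(3)}(8)) = −1/720 · (0.000592593 − 0.00390625) = 4.60230e-06.
Partial sum through k=2: 19.3741.
Correction k=3: B_{6}/6! · (f^{(5)}(15) − f^{(5)}(8)) = 1/30240 · (3.16049e-05 − 0.000732422) = -2.31752e-08.
Partial sum through k=3: 19.3741.
Correction k=4: B_{8}/8! · (f^{(7)}(15) − f^{(7)}(8)) = −1/1209600 · (4.21399e-06 − 0.000343323) = 2.80348e-10.

S_4 ≈ 19.3741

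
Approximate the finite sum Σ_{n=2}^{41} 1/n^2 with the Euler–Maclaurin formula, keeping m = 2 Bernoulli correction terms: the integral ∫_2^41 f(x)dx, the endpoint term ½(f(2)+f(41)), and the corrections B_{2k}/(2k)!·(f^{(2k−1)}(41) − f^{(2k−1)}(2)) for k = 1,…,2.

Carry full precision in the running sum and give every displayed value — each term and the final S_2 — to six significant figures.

S_2 ≈ 0.620696

Integral: ∫_2^41 1/x^2 dx = 0.475610.
Boundary: ½(f(2) + f(41)) = ½(0.250000 + 0.000594884) = 0.125297.
So far: 0.600907.
Order-1 term: 1/12 · (-2.90187e-05 − (-0.250000)) = 0.0208309.
Running total after k=1: 0.621738.
Order-2 term: −1/720 · (-2.07153e-07 − (-0.750000)) = -0.00104167.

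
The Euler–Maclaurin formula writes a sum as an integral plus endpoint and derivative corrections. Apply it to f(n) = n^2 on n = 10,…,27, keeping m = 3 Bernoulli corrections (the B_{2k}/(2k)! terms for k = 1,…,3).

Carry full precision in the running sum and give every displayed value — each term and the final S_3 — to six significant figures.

S_3 ≈ 6645.00

∫_10^27 x^2 dx evaluates to 6227.67.
½[f(10) + f(27)] = ½[100.000 + 729.000] = 414.500.
Integral + boundary = 6642.17.
k=1: B_{2}/(2)! × [f^{(1)}(27) − f^{(1)}(10)] = 1/12 × (54.0000 − 20.0000) = 2.83333.
After k=1: 6645.00.
k=2: B_{4}/(4)! × [f^{(3)}(27) − f^{(3)}(10)] = −1/720 × (0.00000 − 0.00000) = 0.00000.
After k=2: 6645.00.
k=3: B_{6}/(6)! × [f^{(5)}(27) − f^{(5)}(10)] = 1/30240 × (0.00000 − 0.00000) = 0.00000.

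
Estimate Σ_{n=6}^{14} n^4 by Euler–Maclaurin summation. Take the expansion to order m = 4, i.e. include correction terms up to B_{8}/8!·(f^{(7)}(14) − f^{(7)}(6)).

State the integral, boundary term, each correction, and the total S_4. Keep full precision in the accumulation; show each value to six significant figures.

S_4 ≈ 126708

∫_6^14 x^4 dx evaluates to 106010.
Endpoint term: (f(6) + f(14))/2 = (1296.00 + 38416.0)/2 = 19856.0.
So far: 125866.
Correction k=1: B_{2}/2! · (f^{(1)}(14) − f^{(1)}(6)) = 1/12 · (10976.0 − 864.000) = 842.667.
Running total after k=1: 126708.
Correction k=2: B_{4}/4! · (f^{(3)}(14) − f^{(3)}(6)) = −1/720 · (336.000 − 144.000) = -0.266667.
Running total after k=2: 126708.
Correction k=3: B_{6}/6! · (f^{(5)}(14) − f^{(5)}(6)) = 1/30240 · (0.00000 − 0.00000) = 0.00000.
Running total after k=3: 126708.
Correction k=4: B_{8}/8! · (f^{(7)}(14) − f^{(7)}(6)) = −1/1209600 · (0.00000 − 0.00000) = 0.00000.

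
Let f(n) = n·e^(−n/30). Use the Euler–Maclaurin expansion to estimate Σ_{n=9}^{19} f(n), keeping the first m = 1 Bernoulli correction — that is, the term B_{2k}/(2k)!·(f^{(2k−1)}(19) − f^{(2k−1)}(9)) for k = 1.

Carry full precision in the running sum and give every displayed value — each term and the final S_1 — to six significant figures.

S_1 ≈ 94.8022

∫_9^19 x·e^(−x/30) dx evaluates to 86.4527.
Endpoint term: (f(9) + f(19))/2 = (6.66736 + 10.0856)/2 = 8.37647.
So far: 94.8292.
Correction k=1: B_{2}/2! · (f^{(1)}(19) − f^{(1)}(9)) = 1/12 · (0.194634 − 0.518573) = -0.0269949.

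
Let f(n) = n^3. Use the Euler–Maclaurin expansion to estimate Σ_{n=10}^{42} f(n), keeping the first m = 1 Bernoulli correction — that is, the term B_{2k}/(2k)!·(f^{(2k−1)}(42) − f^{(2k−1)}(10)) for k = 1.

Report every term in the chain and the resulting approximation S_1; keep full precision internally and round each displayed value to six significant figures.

S_1 ≈ 813384

The integral term ∫_10^42 x^3 dx = 775424.
Boundary: ½(f(10) + f(42)) = ½(1000.00 + 74088.0) = 37544.0.
Integral + boundary = 812968.
k=1: B_{2}/(2)! × [f^{(1)}(42) − f^{(1)}(10)] = 1/12 × (5292.00 − 300.000) = 416.000.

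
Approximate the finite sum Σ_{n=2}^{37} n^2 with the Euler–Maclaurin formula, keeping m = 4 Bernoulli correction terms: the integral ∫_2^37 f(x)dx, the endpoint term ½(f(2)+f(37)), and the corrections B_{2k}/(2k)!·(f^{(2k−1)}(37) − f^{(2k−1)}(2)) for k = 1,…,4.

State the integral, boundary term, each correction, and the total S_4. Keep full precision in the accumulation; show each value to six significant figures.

S_4 ≈ 17574.0

The integral term ∫_2^37 x^2 dx = 16881.7.
½[f(2) + f(37)] = ½[4.00000 + 1369.00] = 686.500.
So far: 17568.2.
Correction k=1: B_{2}/2! · (f^{(1)}(37) − f^{(1)}(2)) = 1/12 · (74.0000 − 4.00000) = 5.83333.
After k=1: 17574.0.
Correction k=2: B_{4}/4! · (f^{(3)}(37) − f^{(3)}(2)) = −1/720 · (0.00000 − 0.00000) = 0.00000.
After k=2: 17574.0.
Correction k=3: B_{6}/6! · (f^{(5)}(37) − f^{(5)}(2)) = 1/30240 · (0.00000 − 0.00000) = 0.00000.
After k=3: 17574.0.
Correction k=4: B_{8}/8! · (f^{(7)}(37) − f^{(7)}(2)) = −1/1209600 · (0.00000 − 0.00000) = 0.00000.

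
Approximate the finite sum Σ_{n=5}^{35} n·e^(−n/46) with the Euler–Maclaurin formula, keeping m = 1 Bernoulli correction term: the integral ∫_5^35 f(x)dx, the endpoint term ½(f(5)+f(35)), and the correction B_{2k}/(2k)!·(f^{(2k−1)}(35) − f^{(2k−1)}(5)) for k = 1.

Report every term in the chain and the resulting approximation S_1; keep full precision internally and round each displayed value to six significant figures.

Integral: ∫_5^35 x·e^(−x/46) dx = 363.359.
Endpoint term: (f(5) + f(35))/2 = (4.48502 + 16.3541)/2 = 10.4196.
Integral + boundary = 373.779.
Order-1 term: 1/12 · (0.111736 − 0.799503) = -0.0573139.

S_1 ≈ 373.722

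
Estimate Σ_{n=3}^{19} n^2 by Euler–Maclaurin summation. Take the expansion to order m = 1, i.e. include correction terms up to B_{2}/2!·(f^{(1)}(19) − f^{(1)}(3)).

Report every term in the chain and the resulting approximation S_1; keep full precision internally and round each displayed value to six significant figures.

The integral term ∫_3^19 x^2 dx = 2277.33.
½[f(3) + f(19)] = ½[9.00000 + 361.000] = 185.000.
Running total after boundary: 2462.33.
Correction k=1: B_{2}/2! · (f^{(1)}(19) − f^{(1)}(3)) = 1/12 · (38.0000 − 6.00000) = 2.66667.

S_1 ≈ 2465.00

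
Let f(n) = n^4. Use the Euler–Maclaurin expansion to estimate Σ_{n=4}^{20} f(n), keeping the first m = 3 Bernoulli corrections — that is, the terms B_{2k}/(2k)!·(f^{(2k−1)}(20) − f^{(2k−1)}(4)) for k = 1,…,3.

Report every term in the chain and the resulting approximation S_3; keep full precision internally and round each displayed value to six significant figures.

Integral: ∫_4^20 x^4 dx = 639795.
Boundary: ½(f(4) + f(20)) = ½(256.000 + 160000) = 80128.0.
So far: 719923.
k=1: B_{2}/(2)! × [f^{(1)}(20) − f^{(1)}(4)] = 1/12 × (32000.0 − 256.000) = 2645.33.
Partial sum through k=1: 722569.
k=2: B_{4}/(4)! × [f^{(3)}(20) − f^{(3)}(4)] = −1/720 × (480.000 − 96.0000) = -0.533333.
Partial sum through k=2: 722568.
k=3: B_{6}/(6)! × [f^{(5)}(20) − f^{(5)}(4)] = 1/30240 × (0.00000 − 0.00000) = 0.00000.

S_3 ≈ 722568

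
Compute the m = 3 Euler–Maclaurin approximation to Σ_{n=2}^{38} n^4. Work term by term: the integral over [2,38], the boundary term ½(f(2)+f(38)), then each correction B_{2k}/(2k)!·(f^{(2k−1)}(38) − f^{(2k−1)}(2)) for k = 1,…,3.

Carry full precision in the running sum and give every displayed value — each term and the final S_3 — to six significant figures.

Integral: ∫_2^38 x^4 dx = 1.58470e+07.
Endpoint term: (f(2) + f(38))/2 = (16.0000 + 2.08514e+06)/2 = 1.04258e+06.
Integral + boundary = 1.68896e+07.
Order-1 term: 1/12 · (219488 − 32.0000) = 18288.0.
After k=1: 1.69079e+07.
Order-2 term: −1/720 · (912.000 − 48.0000) = -1.20000.
After k=2: 1.69079e+07.
Order-3 term: 1/30240 · (0.00000 − 0.00000) = 0.00000.

S_3 ≈ 1.69079e+07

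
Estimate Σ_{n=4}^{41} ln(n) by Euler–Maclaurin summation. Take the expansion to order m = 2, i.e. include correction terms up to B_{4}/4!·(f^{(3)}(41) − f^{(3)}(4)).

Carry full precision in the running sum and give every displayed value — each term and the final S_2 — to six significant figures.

Integral: ∫_4^41 ln(x) dx = 109.711.
½[f(4) + f(41)] = ½[1.38629 + 3.71357] = 2.54993.
Running total after boundary: 112.261.
Order-1 term: 1/12 · (0.0243902 − 0.250000) = -0.0188008.
After k=1: 112.242.
Order-2 term: −1/720 · (2.90187e-05 − 0.0312500) = 4.33625e-05.

S_2 ≈ 112.242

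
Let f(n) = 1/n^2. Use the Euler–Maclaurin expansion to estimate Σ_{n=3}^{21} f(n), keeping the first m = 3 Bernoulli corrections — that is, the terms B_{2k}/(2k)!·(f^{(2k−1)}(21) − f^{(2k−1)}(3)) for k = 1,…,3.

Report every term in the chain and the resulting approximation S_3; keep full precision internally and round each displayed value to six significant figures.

∫_3^21 1/x^2 dx evaluates to 0.285714.
Endpoint term: (f(3) + f(21))/2 = (0.111111 + 0.00226757)/2 = 0.0566893.
So far: 0.342404.
Order-1 term: 1/12 · (-0.000215959 − (-0.0740741)) = 0.00615484.
After k=1: 0.348558.
Order-2 term: −1/720 · (-5.87645e-06 − (-0.0987654)) = -0.000137166.
After k=2: 0.348421.
Order-3 term: 1/30240 · (-3.99758e-07 − (-0.329218)) = 1.08868e-05.

S_3 ≈ 0.348432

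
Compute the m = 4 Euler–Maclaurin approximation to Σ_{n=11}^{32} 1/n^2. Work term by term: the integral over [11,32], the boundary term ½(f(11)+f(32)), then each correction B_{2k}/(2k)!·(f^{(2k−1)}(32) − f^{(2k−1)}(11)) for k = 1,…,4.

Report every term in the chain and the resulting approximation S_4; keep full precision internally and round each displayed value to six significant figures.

The integral term ∫_11^32 1/x^2 dx = 0.0596591.
Boundary: ½(f(11) + f(32)) = ½(0.00826446 + 0.000976562) = 0.00462051.
Running total after boundary: 0.0642796.
Order-1 term: 1/12 · (-6.10352e-05 − (-0.00150263)) = 0.000120133.
Running total after k=1: 0.0643997.
Order-2 term: −1/720 · (-7.15256e-07 − (-0.000149021)) = -2.05980e-07.
Running total after k=2: 0.0643995.
Order-3 term: 1/30240 · (-2.09548e-08 − (-3.69474e-05)) = 1.22111e-09.
Running total after k=3: 0.0643995.
Order-4 term: −1/1209600 · (-1.14596e-09 − (-1.70996e-05)) = -1.41356e-11.

S_4 ≈ 0.0643995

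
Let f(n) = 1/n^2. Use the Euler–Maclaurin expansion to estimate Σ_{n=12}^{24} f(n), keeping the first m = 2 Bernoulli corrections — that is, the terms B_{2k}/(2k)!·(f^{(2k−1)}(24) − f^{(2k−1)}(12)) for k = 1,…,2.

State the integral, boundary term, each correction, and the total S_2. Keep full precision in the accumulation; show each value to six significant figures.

S_2 ≈ 0.0460912

Integral: ∫_12^24 1/x^2 dx = 0.0416667.
Boundary: ½(f(12) + f(24)) = ½(0.00694444 + 0.00173611) = 0.00434028.
Running total after boundary: 0.0460069.
Order-1 term: 1/12 · (-0.000144676 − (-0.00115741)) = 8.43943e-05.
After k=1: 0.0460913.
Order-2 term: −1/720 · (-3.01408e-06 − (-9.64506e-05)) = -1.29773e-07.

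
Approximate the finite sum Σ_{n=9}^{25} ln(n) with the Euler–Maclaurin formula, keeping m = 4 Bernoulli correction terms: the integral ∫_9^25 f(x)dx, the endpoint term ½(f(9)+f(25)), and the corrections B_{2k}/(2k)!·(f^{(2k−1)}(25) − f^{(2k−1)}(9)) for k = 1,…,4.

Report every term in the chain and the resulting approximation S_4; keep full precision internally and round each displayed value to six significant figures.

The integral term ∫_9^25 ln(x) dx = 44.6969.
Boundary: ½(f(9) + f(25)) = ½(2.19722 + 3.21888) = 2.70805.
Running total after boundary: 47.4049.
Order-1 term: 1/12 · (0.0400000 − 0.111111) = -0.00592593.
After k=1: 47.3990.
Order-2 term: −1/720 · (0.000128000 − 0.00274348) = 3.63262e-06.
After k=2: 47.3990.
Order-3 term: 1/30240 · (2.45760e-06 − 0.000406442) = -1.33593e-08.
After k=3: 47.3990.
Order-4 term: −1/1209600 · (1.17965e-07 − 0.000150534) = 1.24352e-10.

S_4 ≈ 47.3990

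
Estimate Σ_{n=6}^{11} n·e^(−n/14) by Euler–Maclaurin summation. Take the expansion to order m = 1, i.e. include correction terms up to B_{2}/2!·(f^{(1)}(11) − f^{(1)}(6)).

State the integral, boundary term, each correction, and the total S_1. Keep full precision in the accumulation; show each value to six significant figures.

S_1 ≈ 27.3133

∫_6^11 x·e^(−x/14) dx evaluates to 22.8750.
½[f(6) + f(11)] = ½[3.90863 + 5.01373] = 4.46118.
Running total after boundary: 27.3362.
Order-1 term: 1/12 · (0.0976701 − 0.372251) = -0.0228817.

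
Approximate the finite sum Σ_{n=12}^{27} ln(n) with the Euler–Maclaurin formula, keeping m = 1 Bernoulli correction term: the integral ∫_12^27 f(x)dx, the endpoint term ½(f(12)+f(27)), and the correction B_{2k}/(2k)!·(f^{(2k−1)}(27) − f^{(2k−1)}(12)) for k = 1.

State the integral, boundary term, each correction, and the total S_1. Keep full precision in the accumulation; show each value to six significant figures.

Integral: ∫_12^27 ln(x) dx = 44.1687.
Endpoint term: (f(12) + f(27))/2 = (2.48491 + 3.29584)/2 = 2.89037.
Integral + boundary = 47.0591.
Correction k=1: B_{2}/2! · (f^{(1)}(27) − f^{(1)}(12)) = 1/12 · (0.0370370 − 0.0833333) = -0.00385802.

S_1 ≈ 47.0552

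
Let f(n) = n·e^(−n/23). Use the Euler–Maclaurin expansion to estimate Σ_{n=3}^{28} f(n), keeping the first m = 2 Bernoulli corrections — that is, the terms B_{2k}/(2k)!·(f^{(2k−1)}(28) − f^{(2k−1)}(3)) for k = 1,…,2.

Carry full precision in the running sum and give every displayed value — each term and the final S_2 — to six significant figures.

∫_3^28 x·e^(−x/23) dx evaluates to 177.663.
Boundary: ½(f(3) + f(28)) = ½(2.63314 + 8.28804) = 5.46059.
So far: 183.124.
Correction k=1: B_{2}/2! · (f^{(1)}(28) − f^{(1)}(3)) = 1/12 · (-0.0643481 − 0.763229) = -0.0689648.
Running total after k=1: 183.055.
Correction k=2: B_{4}/4! · (f^{(3)}(28) − f^{(3)}(3)) = −1/720 · (0.000997457 − 0.00476117) = 5.22737e-06.

S_2 ≈ 183.055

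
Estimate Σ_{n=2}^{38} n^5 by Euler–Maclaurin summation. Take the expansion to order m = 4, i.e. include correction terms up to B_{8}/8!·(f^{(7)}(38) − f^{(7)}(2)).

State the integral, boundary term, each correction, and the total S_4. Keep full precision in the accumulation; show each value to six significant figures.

∫_2^38 x^5 dx evaluates to 5.01823e+08.
Boundary: ½(f(2) + f(38)) = ½(32.0000 + 7.92352e+07) = 3.96176e+07.
Integral + boundary = 5.41440e+08.
Order-1 term: 1/12 · (1.04257e+07 − 80.0000) = 868800.
After k=1: 5.42309e+08.
Order-2 term: −1/720 · (86640.0 − 240.000) = -120.000.
After k=2: 5.42309e+08.
Order-3 term: 1/30240 · (120.000 − 120.000) = 0.00000.
After k=3: 5.42309e+08.
Order-4 term: −1/1209600 · (0.00000 − 0.00000) = 0.00000.

S_4 ≈ 5.42309e+08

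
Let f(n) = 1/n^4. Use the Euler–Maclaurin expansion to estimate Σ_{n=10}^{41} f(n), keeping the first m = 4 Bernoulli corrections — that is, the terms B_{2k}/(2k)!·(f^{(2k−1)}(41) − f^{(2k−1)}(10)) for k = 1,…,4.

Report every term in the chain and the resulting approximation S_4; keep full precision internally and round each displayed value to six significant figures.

S_4 ≈ 0.000381988

∫_10^41 1/x^4 dx evaluates to 0.000328497.
Endpoint term: (f(10) + f(41))/2 = (0.000100000 + 3.53887e-07)/2 = 5.01769e-05.
So far: 0.000378674.
Order-1 term: 1/12 · (-3.45256e-08 − (-4.00000e-05)) = 3.33046e-06.
Partial sum through k=1: 0.000382004.
Order-2 term: −1/720 · (-6.16161e-10 − (-1.20000e-05)) = -1.66658e-08.
Partial sum through k=2: 0.000381988.
Order-3 term: 1/30240 · (-2.05265e-11 − (-6.72000e-06)) = 2.22222e-10.
Partial sum through k=3: 0.000381988.
Order-4 term: −1/1209600 · (-1.09898e-12 − (-6.04800e-06)) = -5.00000e-12.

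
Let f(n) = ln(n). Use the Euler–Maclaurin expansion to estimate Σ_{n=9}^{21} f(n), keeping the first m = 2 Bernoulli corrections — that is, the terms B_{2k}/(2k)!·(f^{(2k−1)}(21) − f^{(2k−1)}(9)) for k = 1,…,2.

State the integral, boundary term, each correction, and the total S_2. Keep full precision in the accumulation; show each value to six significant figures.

S_2 ≈ 34.7755

Integral: ∫_9^21 ln(x) dx = 32.1599.
½[f(9) + f(21)] = ½[2.19722 + 3.04452] = 2.62087.
Integral + boundary = 34.7808.
Correction k=1: B_{2}/2! · (f^{(1)}(21) − f^{(1)}(9)) = 1/12 · (0.0476190 − 0.111111) = -0.00529101.
Running total after k=1: 34.7755.
Correction k=2: B_{4}/4! · (f^{(3)}(21) − f^{(3)}(9)) = −1/720 · (0.000215959 − 0.00274348) = 3.51045e-06.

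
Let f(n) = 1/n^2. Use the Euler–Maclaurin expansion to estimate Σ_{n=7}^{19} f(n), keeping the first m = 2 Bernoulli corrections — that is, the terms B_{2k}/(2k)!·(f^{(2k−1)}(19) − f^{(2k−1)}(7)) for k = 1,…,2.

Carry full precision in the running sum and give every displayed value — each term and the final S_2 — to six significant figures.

∫_7^19 1/x^2 dx evaluates to 0.0902256.
Boundary: ½(f(7) + f(19)) = ½(0.0204082 + 0.00277008) = 0.0115891.
So far: 0.101815.
Correction k=1: B_{2}/2! · (f^{(1)}(19) − f^{(1)}(7)) = 1/12 · (-0.000291588 − (-0.00583090)) = 0.000461610.
After k=1: 0.102276.
Correction k=2: B_{4}/4! · (f^{(3)}(19) − f^{(3)}(7)) = −1/720 · (-9.69267e-06 − (-0.00142798)) = -1.96984e-06.

S_2 ≈ 0.102274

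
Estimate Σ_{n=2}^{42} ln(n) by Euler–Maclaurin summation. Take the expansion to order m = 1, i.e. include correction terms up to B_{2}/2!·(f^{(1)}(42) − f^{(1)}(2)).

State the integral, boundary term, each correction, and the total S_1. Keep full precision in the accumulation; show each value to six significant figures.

S_1 ≈ 117.772

∫_2^42 ln(x) dx evaluates to 115.596.
½[f(2) + f(42)] = ½[0.693147 + 3.73767] = 2.21541.
So far: 117.811.
k=1: B_{2}/(2)! × [f^{(1)}(42) − f^{(1)}(2)] = 1/12 × (0.0238095 − 0.500000) = -0.0396825.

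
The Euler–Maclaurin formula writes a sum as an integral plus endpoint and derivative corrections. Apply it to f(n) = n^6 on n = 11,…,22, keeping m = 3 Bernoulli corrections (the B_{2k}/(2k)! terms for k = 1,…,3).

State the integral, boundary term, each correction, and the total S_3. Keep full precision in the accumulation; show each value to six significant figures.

∫_11^22 x^6 dx evaluates to 3.53553e+08.
½[f(11) + f(22)] = ½[1.77156e+06 + 1.13380e+08] = 5.75757e+07.
So far: 4.11129e+08.
k=1: B_{2}/(2)! × [f^{(1)}(22) − f^{(1)}(11)] = 1/12 × (3.09218e+07 − 966306) = 2.49629e+06.
Partial sum through k=1: 4.13625e+08.
k=2: B_{4}/(4)! × [f^{(3)}(22) − f^{(3)}(11)] = −1/720 × (1.27776e+06 − 159720) = -1552.83.
Partial sum through k=2: 4.13623e+08.
k=3: B_{6}/(6)! × [f^{(5)}(22) − f^{(5)}(11)] = 1/30240 × (15840.0 − 7920.00) = 0.261905.

S_3 ≈ 4.13623e+08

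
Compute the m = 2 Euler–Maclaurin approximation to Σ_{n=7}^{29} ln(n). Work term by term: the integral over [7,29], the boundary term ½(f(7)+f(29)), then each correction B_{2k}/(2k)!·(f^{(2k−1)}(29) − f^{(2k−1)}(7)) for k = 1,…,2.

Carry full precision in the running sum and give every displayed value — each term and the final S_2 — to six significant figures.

S_2 ≈ 64.6778

Integral: ∫_7^29 ln(x) dx = 62.0302.
½[f(7) + f(29)] = ½[1.94591 + 3.36730] = 2.65660.
So far: 64.6868.
Correction k=1: B_{2}/2! · (f^{(1)}(29) − f^{(1)}(7)) = 1/12 · (0.0344828 − 0.142857) = -0.00903120.
Running total after k=1: 64.6778.
Correction k=2: B_{4}/4! · (f^{(3)}(29) − f^{(3)}(7)) = −1/720 · (8.20042e-05 − 0.00583090) = 7.98458e-06.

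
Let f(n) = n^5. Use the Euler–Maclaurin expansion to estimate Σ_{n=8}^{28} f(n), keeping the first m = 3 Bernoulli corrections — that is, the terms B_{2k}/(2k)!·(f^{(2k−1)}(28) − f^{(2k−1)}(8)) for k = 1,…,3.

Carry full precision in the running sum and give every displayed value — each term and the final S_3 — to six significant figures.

S_3 ≈ 8.91473e+07

∫_8^28 x^5 dx evaluates to 8.02714e+07.
½[f(8) + f(28)] = ½[32768.0 + 1.72104e+07] = 8.62157e+06.
Running total after boundary: 8.88929e+07.
Correction k=1: B_{2}/2! · (f^{(1)}(28) − f^{(1)}(8)) = 1/12 · (3.07328e+06 − 20480.0) = 254400.
Running total after k=1: 8.91473e+07.
Correction k=2: B_{4}/4! · (f^{(3)}(28) − f^{(3)}(8)) = −1/720 · (47040.0 − 3840.00) = -60.0000.
Running total after k=2: 8.91473e+07.
Correction k=3: B_{6}/6! · (f^{(5)}(28) − f^{(5)}(8)) = 1/30240 · (120.000 − 120.000) = 0.00000.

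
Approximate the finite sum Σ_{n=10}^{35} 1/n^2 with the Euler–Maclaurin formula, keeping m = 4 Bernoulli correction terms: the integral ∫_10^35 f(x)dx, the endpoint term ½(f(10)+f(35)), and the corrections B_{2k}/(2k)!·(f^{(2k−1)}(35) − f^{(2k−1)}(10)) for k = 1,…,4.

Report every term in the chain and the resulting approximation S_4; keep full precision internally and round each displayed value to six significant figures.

S_4 ≈ 0.0769992

∫_10^35 1/x^2 dx evaluates to 0.0714286.
½[f(10) + f(35)] = ½[0.0100000 + 0.000816327] = 0.00540816.
So far: 0.0768367.
Correction k=1: B_{2}/2! · (f^{(1)}(35) − f^{(1)}(10)) = 1/12 · (-4.66472e-05 − (-0.00200000)) = 0.000162779.
Partial sum through k=1: 0.0769995.
Correction k=2: B_{4}/4! · (f^{(3)}(35) − f^{(3)}(10)) = −1/720 · (-4.56952e-07 − (-0.000240000)) = -3.32699e-07.
Partial sum through k=2: 0.0769992.
Correction k=3: B_{6}/6! · (f^{(5)}(35) − f^{(5)}(10)) = 1/30240 · (-1.11907e-08 − (-7.20000e-05)) = 2.38058e-09.
Partial sum through k=3: 0.0769992.
Correction k=4: B_{8}/8! · (f^{(7)}(35) − f^{(7)}(10)) = −1/1209600 · (-5.11574e-10 − (-4.03200e-05)) = -3.33329e-11.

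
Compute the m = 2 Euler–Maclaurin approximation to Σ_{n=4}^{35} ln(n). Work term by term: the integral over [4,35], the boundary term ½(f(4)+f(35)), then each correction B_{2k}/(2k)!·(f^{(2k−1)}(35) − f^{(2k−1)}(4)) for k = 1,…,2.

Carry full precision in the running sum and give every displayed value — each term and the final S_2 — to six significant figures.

S_2 ≈ 90.3444

Integral: ∫_4^35 ln(x) dx = 87.8920.
Endpoint term: (f(4) + f(35))/2 = (1.38629 + 3.55535)/2 = 2.47082.
Running total after boundary: 90.3628.
Correction k=1: B_{2}/2! · (f^{(1)}(35) − f^{(1)}(4)) = 1/12 · (0.0285714 − 0.250000) = -0.0184524.
Running total after k=1: 90.3444.
Correction k=2: B_{4}/4! · (f^{(3)}(35) − f^{(3)}(4)) = −1/720 · (4.66472e-05 − 0.0312500) = 4.33380e-05.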